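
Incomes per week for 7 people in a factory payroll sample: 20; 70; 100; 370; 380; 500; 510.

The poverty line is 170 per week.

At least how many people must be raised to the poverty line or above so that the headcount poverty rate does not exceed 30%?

1

3 of the 7 people are poor, so H = 3/7 = 0.429.
A headcount ratio of at most 30% allows at most ⌊0.30 × 7⌋ = 2 poor people.
So at least 3 − 2 = 1 must be lifted.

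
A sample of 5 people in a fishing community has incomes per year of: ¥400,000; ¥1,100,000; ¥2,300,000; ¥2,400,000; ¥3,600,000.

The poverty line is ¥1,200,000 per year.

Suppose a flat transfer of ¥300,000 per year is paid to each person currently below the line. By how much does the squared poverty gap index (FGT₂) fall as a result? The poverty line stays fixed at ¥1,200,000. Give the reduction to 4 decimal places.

0.0556

Before: below the line — ¥400,000, ¥1,100,000; squared poverty gap index (FGT₂) = 0.090278.
After the ¥300,000 transfer: below the line — ¥700,000; squared poverty gap index (FGT₂) = 0.034722.
Reduction = 0.090278 − 0.034722 = 0.0556.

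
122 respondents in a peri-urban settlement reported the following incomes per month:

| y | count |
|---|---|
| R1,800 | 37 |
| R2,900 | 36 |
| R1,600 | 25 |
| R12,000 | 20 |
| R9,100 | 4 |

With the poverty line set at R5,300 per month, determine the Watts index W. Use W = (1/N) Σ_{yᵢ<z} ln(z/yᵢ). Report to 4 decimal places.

0.7509

Below z: 25×R1,600, 37×R1,800, 36×R2,900 (q = 98 of N = 122).
ln(z/y) terms: ln(5300/1600) = 1.1977 (×25); ln(5300/1800) = 1.0799 (×37); ln(5300/2900) = 0.6030 (×36).
W = 91.607485 / 122 = 0.7509.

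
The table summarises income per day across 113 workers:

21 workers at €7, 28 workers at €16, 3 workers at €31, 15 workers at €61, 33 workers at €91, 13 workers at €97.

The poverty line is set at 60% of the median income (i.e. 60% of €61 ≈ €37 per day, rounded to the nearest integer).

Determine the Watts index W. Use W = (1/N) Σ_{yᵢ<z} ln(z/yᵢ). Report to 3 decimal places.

0.522

Incomes under z: 21×€7, 28×€16, 3×€31 (q = 52 of N = 113).
ln(z/y) terms: ln(37/7) = 1.6650 (×21); ln(37/16) = 0.8383 (×28); ln(37/31) = 0.1769 (×3).
W = 58.969172 / 113 = 0.522.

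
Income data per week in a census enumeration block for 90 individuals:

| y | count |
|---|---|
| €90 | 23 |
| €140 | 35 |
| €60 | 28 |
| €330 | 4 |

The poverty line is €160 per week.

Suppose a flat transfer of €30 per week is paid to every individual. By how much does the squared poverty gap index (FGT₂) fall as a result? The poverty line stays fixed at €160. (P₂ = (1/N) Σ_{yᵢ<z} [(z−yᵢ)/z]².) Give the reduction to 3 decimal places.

Before: below the line — 28×€60, 23×€90, 35×€140; squared poverty gap index (FGT₂) = 0.17652.
After the €30 transfer: below the line — 28×€90, 23×€120; squared poverty gap index (FGT₂) = 0.07552.
Reduction = 0.17652 − 0.07552 = 0.101.

0.101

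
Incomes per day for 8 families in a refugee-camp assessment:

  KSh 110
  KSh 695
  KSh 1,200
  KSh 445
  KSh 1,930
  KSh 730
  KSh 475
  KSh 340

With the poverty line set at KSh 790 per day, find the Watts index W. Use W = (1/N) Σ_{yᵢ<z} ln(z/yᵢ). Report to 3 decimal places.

0.513

Below z: KSh 110, KSh 340, KSh 445, KSh 475, KSh 695, KSh 730 (q = 6 of N = 8).
Log gaps: ln(790/110) = 1.9716; ln(790/340) = 0.8431; ln(790/445) = 0.5740; ln(790/475) = 0.5087; ln(790/695) = 0.1281; ln(790/730) = 0.0790.
W = 4.104426 / 8 = 0.513.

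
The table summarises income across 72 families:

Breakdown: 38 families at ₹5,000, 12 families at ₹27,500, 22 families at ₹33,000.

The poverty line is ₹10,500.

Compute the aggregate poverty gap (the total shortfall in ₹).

Incomes under z: 38×₹5,000 (q = 38 of N = 72).
Individual gaps: 38×(10500−5000) = 209000.
Aggregate gap = ₹209,000.

₹209,000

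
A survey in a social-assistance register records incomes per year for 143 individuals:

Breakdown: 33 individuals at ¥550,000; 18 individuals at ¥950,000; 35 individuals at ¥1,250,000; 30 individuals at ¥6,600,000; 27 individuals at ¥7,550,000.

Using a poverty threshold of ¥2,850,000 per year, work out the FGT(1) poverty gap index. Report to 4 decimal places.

0.4076

Below z: 33×¥550,000, 18×¥950,000, 35×¥1,250,000 (q = 86 of N = 143).
Normalized shortfalls: (2850000−550000)/2850000 = 0.8070 (×33); (2850000−950000)/2850000 = 0.6667 (×18); (2850000−1250000)/2850000 = 0.5614 (×35).
Σ = 58.280702. Dividing by the full population N = 143 gives P₁ = 0.4076.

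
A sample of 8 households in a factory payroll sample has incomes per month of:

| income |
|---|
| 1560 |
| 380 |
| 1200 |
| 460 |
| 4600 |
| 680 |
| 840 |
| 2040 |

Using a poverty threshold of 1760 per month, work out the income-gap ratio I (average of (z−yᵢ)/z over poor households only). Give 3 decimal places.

0.515

Below the line: 380, 460, 680, 840, 1200, 1560 (q = 6 of N = 8).
Shortfall ratios (z−y)/z: 0.7841, 0.7386, 0.6136, 0.5227, 0.3182, 0.1136; sum = 3.090909.
The income-gap ratio divides by q (the poor only): 3.090909 / 6 = 0.515.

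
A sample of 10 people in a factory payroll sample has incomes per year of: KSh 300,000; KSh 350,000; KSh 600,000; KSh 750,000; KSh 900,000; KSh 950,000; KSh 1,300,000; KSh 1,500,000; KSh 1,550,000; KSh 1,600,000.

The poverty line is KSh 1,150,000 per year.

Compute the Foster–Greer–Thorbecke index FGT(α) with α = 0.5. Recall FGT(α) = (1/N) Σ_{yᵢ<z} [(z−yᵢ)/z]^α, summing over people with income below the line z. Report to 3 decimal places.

0.386

Incomes under z: KSh 300,000, KSh 350,000, KSh 600,000, KSh 750,000, KSh 900,000, KSh 950,000 (q = 6 of N = 10).
Shortfall ratios: (1150000−300000)/1150000 = 0.7391; (1150000−350000)/1150000 = 0.6957; (1150000−600000)/1150000 = 0.4783; (1150000−750000)/1150000 = 0.3478; (1150000−900000)/1150000 = 0.2174; (1150000−950000)/1150000 = 0.1739.
Raised to α = 0.5: 0.85973; 0.83406; 0.69156; 0.58977; 0.46625; 0.41703.
Sum = 3.858398; FGT(0.5) = 3.858398 / 10 = 0.386.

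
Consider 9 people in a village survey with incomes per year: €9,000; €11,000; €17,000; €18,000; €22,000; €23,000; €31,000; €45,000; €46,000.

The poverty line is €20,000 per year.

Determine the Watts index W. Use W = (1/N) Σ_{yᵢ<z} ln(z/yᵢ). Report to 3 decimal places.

0.185

Below the line: €9,000, €11,000, €17,000, €18,000 (q = 4 of N = 9).
ln(z/y) terms: ln(20000/9000) = 0.7985; ln(20000/11000) = 0.5978; ln(20000/17000) = 0.1625; ln(20000/18000) = 0.1054.
W = 1.664224 / 9 = 0.185.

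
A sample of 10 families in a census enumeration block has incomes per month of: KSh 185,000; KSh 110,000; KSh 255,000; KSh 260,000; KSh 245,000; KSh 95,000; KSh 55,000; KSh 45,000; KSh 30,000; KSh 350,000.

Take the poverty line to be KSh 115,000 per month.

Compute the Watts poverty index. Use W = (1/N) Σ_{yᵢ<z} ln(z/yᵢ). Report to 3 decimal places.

0.326

Below z: KSh 30,000, KSh 45,000, KSh 55,000, KSh 95,000, KSh 110,000 (q = 5 of N = 10).
ln(z/y) terms: ln(115000/30000) = 1.3437; ln(115000/45000) = 0.9383; ln(115000/55000) = 0.7376; ln(115000/95000) = 0.1911; ln(115000/110000) = 0.0445.
W = 3.255110 / 10 = 0.326.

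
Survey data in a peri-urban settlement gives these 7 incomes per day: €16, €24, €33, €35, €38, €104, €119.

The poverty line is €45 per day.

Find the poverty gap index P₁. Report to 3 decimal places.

0.251

Poor units: €16, €24, €33, €35, €38 (q = 5 of N = 7).
Gap ratios (z−y)/z: (45−16)/45 = 0.6444; (45−24)/45 = 0.4667; (45−33)/45 = 0.2667; (45−35)/45 = 0.2222; (45−38)/45 = 0.1556.
Σ = 1.755556. Dividing by the full population N = 7 gives P₁ = 0.251.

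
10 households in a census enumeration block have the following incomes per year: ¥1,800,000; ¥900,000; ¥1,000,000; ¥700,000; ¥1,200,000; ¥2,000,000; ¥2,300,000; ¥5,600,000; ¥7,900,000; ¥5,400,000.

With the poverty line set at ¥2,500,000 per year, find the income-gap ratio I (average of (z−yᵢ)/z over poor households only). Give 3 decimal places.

0.434

Incomes under z: ¥700,000, ¥900,000, ¥1,000,000, ¥1,200,000, ¥1,800,000, ¥2,000,000, ¥2,300,000 (q = 7 of N = 10).
Relative gaps: 0.7200, 0.6400, 0.6000, 0.5200, 0.2800, 0.2000, 0.0800; sum = 3.040000.
I averages over the q = 7 poor units only: 3.040000 / 7 = 0.434.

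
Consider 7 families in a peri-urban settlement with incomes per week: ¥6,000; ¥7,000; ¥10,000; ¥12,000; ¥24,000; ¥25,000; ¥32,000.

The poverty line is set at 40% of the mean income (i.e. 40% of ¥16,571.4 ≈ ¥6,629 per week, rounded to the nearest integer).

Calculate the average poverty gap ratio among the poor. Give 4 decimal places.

Poor units: ¥6,000 (q = 1 of N = 7).
Relative gaps: 0.0949; sum = 0.094886.
The income-gap ratio divides by q (the poor only): 0.094886 / 1 = 0.0949.

0.0949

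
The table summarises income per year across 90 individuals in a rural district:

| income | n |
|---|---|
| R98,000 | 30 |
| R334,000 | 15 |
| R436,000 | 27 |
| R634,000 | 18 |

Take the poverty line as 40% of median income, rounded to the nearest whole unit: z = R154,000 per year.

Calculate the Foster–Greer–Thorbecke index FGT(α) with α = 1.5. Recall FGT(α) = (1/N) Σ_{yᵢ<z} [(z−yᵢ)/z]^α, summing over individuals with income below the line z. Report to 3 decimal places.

Below the line: 30×R98,000 (q = 30 of N = 90).
Shortfall ratios: (154000−98000)/154000 = 0.3636 (×30).
Raised to α = 1.5: 0.21928 (×30).
Sum = 6.578429; FGT(1.5) = 6.578429 / 90 = 0.073.

0.073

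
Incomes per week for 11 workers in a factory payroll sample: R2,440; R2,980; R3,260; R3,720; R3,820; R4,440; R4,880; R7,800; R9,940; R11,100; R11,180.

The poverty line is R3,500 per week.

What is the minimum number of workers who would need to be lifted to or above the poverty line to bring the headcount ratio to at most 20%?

1

Currently q = 3 of N = 11 are below the line (H = 0.273).
A headcount ratio of at most 20% allows at most ⌊0.20 × 11⌋ = 2 poor workers.
So at least 3 − 2 = 1 must be lifted.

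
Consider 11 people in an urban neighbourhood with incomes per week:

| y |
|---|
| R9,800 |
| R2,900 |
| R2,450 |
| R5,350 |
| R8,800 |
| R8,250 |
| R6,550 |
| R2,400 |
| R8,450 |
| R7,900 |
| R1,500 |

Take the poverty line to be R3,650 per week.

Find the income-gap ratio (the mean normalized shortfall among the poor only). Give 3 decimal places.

Below the line: R1,500, R2,400, R2,450, R2,900 (q = 4 of N = 11).
Shortfall ratios (z−y)/z: 0.5890, 0.3425, 0.3288, 0.2055; sum = 1.465753.
The income-gap ratio divides by q (the poor only): 1.465753 / 4 = 0.366.

0.366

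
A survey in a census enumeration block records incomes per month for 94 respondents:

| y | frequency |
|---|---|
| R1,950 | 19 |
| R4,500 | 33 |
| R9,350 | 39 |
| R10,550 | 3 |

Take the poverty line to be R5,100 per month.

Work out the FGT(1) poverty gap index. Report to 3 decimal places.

Incomes under z: 19×R1,950, 33×R4,500 (q = 52 of N = 94).
Normalized shortfalls: (5100−1950)/5100 = 0.6176 (×19); (5100−4500)/5100 = 0.1176 (×33).
Sum of shortfalls = 15.617647; P₁ averages over all N: 15.617647 / 94 = 0.166.

0.166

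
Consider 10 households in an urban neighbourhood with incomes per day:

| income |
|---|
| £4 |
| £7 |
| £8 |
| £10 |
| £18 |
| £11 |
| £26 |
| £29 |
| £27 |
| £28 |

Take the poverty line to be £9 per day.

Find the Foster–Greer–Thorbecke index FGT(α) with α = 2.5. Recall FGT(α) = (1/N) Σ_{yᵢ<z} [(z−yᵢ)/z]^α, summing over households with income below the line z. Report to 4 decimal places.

0.0257

Below the line: £4, £7, £8 (q = 3 of N = 10).
Shortfall ratios: (9−4)/9 = 0.5556; (9−7)/9 = 0.2222; (9−8)/9 = 0.1111.
Raised to α = 2.5: 0.23005; 0.02328; 0.00412.
Sum = 0.257443; FGT(2.5) = 0.257443 / 10 = 0.0257.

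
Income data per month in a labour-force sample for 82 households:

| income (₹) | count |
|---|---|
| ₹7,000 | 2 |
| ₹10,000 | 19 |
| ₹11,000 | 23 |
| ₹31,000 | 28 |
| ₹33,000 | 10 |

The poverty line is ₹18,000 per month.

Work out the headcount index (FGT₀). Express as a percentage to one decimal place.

53.7%

44 of the 82 households have income below ₹18,000.
H = 44/82 = 53.7%.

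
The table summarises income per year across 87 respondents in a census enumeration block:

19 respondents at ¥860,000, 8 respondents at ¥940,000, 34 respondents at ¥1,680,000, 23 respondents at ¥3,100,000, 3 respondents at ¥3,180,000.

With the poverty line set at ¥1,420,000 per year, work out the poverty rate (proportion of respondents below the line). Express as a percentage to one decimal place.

31.0%

27 of the 87 respondents have income below ¥1,420,000.
H = 27/87 = 31.0%.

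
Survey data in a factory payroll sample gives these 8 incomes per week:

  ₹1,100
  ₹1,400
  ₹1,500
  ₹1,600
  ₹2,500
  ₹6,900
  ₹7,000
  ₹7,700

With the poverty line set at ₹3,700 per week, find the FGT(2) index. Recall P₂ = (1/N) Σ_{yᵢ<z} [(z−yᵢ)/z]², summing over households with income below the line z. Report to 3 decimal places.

0.208

Below z: ₹1,100, ₹1,400, ₹1,500, ₹1,600, ₹2,500 (q = 5 of N = 8).
Gap ratios (z−y)/z: (3700−1100)/3700 = 0.7027; (3700−1400)/3700 = 0.6216; (3700−1500)/3700 = 0.5946; (3700−1600)/3700 = 0.5676; (3700−2500)/3700 = 0.3243.
Squared: 0.4938; 0.3864; 0.3535; 0.3221; 0.1052.
Sum = 1.661066; P₂ = 1.661066 / 8 = 0.208.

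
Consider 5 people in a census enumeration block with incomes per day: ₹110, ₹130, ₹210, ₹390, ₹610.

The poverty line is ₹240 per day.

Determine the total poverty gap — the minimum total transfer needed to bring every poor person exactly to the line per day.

Incomes under z: ₹110, ₹130, ₹210 (q = 3 of N = 5).
Individual gaps: 240−110 = 130; 240−130 = 110; 240−210 = 30.
Aggregate gap = ₹270.

₹270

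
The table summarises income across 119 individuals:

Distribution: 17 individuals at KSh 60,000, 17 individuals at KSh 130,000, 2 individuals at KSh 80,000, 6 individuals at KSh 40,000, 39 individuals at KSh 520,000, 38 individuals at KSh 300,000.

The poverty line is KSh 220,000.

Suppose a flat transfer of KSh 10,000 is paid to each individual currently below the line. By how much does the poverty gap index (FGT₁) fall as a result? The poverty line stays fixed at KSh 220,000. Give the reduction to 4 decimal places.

0.0160

Before: below the line — 6×KSh 40,000, 17×KSh 60,000, 2×KSh 80,000, 17×KSh 130,000; poverty gap index (FGT₁) = 0.214286.
After the KSh 10,000 transfer: below the line — 6×KSh 50,000, 17×KSh 70,000, 2×KSh 90,000, 17×KSh 140,000; poverty gap index (FGT₁) = 0.198243.
Reduction = 0.214286 − 0.198243 = 0.0160.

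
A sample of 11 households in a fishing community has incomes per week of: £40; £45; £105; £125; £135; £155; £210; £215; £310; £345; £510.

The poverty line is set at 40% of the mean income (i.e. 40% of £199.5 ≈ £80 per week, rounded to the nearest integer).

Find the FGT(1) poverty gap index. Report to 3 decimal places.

Below the line: £40, £45 (q = 2 of N = 11).
Relative gaps: (80−40)/80 = 0.5000; (80−45)/80 = 0.4375.
Σ = 0.937500. Dividing by the full population N = 11 gives P₁ = 0.085.

0.085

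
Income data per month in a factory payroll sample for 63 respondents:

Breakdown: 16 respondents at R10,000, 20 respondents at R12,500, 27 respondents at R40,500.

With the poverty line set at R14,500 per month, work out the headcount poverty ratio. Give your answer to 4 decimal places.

0.5714

36 of the 63 respondents have income below R14,500.
H = 36/63 = 0.5714.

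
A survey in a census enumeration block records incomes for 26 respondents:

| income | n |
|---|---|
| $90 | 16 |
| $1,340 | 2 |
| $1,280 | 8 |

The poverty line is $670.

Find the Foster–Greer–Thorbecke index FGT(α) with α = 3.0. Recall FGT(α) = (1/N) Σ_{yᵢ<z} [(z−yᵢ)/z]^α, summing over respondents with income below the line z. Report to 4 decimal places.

0.3992

Incomes under z: 16×$90 (q = 16 of N = 26).
Normalized shortfalls: (670−90)/670 = 0.8657 (×16).
Raised to α = 3.0: 0.64872 (×16).
Sum = 10.379575; FGT(3.0) = 10.379575 / 26 = 0.3992.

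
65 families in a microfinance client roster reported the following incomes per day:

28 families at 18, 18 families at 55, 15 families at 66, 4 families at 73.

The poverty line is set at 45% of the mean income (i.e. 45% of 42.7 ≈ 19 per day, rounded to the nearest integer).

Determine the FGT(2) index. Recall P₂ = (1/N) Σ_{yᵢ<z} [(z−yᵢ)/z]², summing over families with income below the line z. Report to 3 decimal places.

0.001

Below the line: 28×18 (q = 28 of N = 65).
Shortfall ratios: (19−18)/19 = 0.0526 (×28).
Squared: 0.0028 (×28).
Sum = 0.077562; P₂ = 0.077562 / 65 = 0.001.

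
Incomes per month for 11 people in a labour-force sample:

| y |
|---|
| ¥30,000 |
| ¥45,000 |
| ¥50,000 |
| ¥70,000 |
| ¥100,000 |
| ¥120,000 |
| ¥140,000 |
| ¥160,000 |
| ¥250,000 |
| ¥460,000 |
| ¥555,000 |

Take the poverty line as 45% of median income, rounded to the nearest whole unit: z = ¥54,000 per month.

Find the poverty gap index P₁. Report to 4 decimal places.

Incomes under z: ¥30,000, ¥45,000, ¥50,000 (q = 3 of N = 11).
Shortfall ratios: (54000−30000)/54000 = 0.4444; (54000−45000)/54000 = 0.1667; (54000−50000)/54000 = 0.0741.
Σ = 0.685185. Dividing by the full population N = 11 gives P₁ = 0.0623.

0.0623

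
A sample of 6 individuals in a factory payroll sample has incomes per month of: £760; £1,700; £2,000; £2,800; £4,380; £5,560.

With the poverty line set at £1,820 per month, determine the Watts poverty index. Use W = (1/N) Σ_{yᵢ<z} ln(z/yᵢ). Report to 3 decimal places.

Below z: £760, £1,700 (q = 2 of N = 6).
Log shortfalls: ln(1820/760) = 0.8733; ln(1820/1700) = 0.0682.
W = 0.941482 / 6 = 0.157.

0.157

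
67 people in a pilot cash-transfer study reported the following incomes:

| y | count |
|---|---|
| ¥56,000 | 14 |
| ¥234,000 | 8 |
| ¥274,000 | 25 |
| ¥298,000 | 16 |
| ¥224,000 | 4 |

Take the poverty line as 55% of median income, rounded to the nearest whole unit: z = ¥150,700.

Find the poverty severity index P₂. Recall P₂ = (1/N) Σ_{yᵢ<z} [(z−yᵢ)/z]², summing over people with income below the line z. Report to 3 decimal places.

Poor units: 14×¥56,000 (q = 14 of N = 67).
Relative gaps: (150700−56000)/150700 = 0.6284 (×14).
Squared: 0.3949 (×14).
Sum = 5.528426; P₂ = 5.528426 / 67 = 0.083.

0.083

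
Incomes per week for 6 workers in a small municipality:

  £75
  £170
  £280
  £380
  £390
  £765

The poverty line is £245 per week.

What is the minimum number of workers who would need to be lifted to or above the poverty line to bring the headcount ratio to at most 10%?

2

Currently q = 2 of N = 6 are below the line (H = 0.333).
A headcount ratio of at most 10% allows at most ⌊0.10 × 6⌋ = 0 poor workers.
So at least 2 − 0 = 2 must be lifted.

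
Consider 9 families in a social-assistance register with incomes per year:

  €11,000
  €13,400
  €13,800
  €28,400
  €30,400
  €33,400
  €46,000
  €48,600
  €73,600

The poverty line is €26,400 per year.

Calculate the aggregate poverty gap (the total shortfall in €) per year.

€41,000

Poor units: €11,000, €13,400, €13,800 (q = 3 of N = 9).
Individual gaps: 26400−11000 = 15400; 26400−13400 = 13000; 26400−13800 = 12600.
Aggregate gap = €41,000.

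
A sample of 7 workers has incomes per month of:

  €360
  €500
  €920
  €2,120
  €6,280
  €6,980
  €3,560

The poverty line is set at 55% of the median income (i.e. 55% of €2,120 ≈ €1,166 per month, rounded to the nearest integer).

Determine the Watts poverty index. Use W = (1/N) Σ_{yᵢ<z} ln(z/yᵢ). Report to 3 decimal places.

0.323

Below the line: €360, €500, €920 (q = 3 of N = 7).
Log shortfalls: ln(1166/360) = 1.1752; ln(1166/500) = 0.8467; ln(1166/920) = 0.2370.
W = 2.258917 / 7 = 0.323.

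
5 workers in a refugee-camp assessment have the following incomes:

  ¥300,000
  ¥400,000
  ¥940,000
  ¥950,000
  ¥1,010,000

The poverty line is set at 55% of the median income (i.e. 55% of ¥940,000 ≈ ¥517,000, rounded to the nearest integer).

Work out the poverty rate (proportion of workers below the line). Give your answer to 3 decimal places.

0.400

2 of the 5 workers have income below ¥517,000.
H = 2/5 = 0.400.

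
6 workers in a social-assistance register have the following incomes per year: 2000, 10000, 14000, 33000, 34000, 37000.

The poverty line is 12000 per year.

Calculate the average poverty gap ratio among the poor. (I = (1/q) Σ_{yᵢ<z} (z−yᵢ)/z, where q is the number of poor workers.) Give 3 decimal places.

Below z: 2000, 10000 (q = 2 of N = 6).
Relative gaps: 0.8333, 0.1667; sum = 1.000000.
The income-gap ratio divides by q (the poor only): 1.000000 / 2 = 0.500.

0.500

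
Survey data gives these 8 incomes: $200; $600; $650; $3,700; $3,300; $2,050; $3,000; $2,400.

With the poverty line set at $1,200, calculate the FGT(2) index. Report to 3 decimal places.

0.144

Below z: $200, $600, $650 (q = 3 of N = 8).
Gap ratios (z−y)/z: (1200−200)/1200 = 0.8333; (1200−600)/1200 = 0.5000; (1200−650)/1200 = 0.4583.
Squared: 0.6944; 0.2500; 0.2101.
Sum = 1.154514; P₂ = 1.154514 / 8 = 0.144.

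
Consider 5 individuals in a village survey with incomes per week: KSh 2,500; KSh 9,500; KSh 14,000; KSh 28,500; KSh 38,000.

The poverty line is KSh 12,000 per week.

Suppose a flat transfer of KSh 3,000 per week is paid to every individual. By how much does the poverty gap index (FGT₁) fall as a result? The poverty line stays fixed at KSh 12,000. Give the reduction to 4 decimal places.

Before: below the line — KSh 2,500, KSh 9,500; poverty gap index (FGT₁) = 0.200000.
After the KSh 3,000 transfer: below the line — KSh 5,500; poverty gap index (FGT₁) = 0.108333.
Reduction = 0.200000 − 0.108333 = 0.0917.

0.0917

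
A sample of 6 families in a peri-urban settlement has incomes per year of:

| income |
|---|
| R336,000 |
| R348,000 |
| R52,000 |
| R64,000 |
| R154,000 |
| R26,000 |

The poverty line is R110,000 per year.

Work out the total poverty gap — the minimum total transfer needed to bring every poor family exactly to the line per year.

R188,000

Poor units: R26,000, R52,000, R64,000 (q = 3 of N = 6).
Individual gaps: 110000−26000 = 84000; 110000−52000 = 58000; 110000−64000 = 46000.
Aggregate gap = R188,000.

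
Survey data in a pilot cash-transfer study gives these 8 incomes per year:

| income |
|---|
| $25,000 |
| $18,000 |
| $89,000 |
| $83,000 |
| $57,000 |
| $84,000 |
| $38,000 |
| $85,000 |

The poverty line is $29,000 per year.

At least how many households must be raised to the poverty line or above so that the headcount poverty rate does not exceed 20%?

1

2 of the 8 households are poor, so H = 2/8 = 0.250.
A headcount ratio of at most 20% allows at most ⌊0.20 × 8⌋ = 1 poor households.
So at least 2 − 1 = 1 must be lifted.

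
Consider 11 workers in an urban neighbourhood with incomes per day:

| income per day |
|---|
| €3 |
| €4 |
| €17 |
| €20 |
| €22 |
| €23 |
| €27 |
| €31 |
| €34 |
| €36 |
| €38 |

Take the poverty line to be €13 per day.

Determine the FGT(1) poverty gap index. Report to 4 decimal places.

Below z: €3, €4 (q = 2 of N = 11).
Gap ratios (z−y)/z: (13−3)/13 = 0.7692; (13−4)/13 = 0.6923.
Sum of shortfalls = 1.461538; P₁ averages over all N: 1.461538 / 11 = 0.1329.

0.1329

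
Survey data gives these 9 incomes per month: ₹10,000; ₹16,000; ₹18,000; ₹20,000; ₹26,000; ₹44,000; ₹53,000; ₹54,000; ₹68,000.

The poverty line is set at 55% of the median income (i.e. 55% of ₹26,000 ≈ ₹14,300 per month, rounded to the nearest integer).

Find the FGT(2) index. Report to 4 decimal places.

0.0100

Incomes under z: ₹10,000 (q = 1 of N = 9).
Normalized shortfalls: (14300−10000)/14300 = 0.3007.
Squared: 0.0904.
Sum = 0.090420; P₂ = 0.090420 / 9 = 0.0100.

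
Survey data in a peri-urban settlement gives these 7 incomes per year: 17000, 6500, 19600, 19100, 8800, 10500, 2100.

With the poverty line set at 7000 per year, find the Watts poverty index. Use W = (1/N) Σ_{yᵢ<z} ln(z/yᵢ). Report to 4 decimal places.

Incomes under z: 2100, 6500 (q = 2 of N = 7).
Log gaps: ln(7000/2100) = 1.2040; ln(7000/6500) = 0.0741.
W = 1.278081 / 7 = 0.1826.

0.1826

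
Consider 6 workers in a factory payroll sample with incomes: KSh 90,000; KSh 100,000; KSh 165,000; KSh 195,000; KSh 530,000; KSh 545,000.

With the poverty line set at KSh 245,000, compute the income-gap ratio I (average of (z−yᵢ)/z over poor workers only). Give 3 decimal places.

0.439

Poor units: KSh 90,000, KSh 100,000, KSh 165,000, KSh 195,000 (q = 4 of N = 6).
Relative gaps: 0.6327, 0.5918, 0.3265, 0.2041; sum = 1.755102.
I averages over the q = 4 poor units only: 1.755102 / 4 = 0.439.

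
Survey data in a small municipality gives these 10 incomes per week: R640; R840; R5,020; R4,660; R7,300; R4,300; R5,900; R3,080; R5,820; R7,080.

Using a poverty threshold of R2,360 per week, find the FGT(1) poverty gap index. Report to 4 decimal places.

Poor units: R640, R840 (q = 2 of N = 10).
Relative gaps: (2360−640)/2360 = 0.7288; (2360−840)/2360 = 0.6441.
Sum of shortfalls = 1.372881; P₁ averages over all N: 1.372881 / 10 = 0.1373.

0.1373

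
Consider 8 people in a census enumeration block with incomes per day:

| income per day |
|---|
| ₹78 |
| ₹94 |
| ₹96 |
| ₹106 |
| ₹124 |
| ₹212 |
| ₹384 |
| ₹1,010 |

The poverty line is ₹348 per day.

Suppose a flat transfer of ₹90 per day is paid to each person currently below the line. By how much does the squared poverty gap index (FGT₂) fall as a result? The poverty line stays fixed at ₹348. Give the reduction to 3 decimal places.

0.206

Before: below the line — ₹78, ₹94, ₹96, ₹106, ₹124, ₹212; squared poverty gap index (FGT₂) = 0.33871.
After the ₹90 transfer: below the line — ₹168, ₹184, ₹186, ₹196, ₹214, ₹302; squared poverty gap index (FGT₂) = 0.13286.
Reduction = 0.33871 − 0.13286 = 0.206.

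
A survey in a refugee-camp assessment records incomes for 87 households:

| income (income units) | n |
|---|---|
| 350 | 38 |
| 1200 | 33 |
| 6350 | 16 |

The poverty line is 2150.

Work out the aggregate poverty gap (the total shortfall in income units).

99750

Poor units: 38×350, 33×1200 (q = 71 of N = 87).
Individual gaps: 38×(2150−350) = 68400; 33×(2150−1200) = 31350.
Aggregate gap = 99750.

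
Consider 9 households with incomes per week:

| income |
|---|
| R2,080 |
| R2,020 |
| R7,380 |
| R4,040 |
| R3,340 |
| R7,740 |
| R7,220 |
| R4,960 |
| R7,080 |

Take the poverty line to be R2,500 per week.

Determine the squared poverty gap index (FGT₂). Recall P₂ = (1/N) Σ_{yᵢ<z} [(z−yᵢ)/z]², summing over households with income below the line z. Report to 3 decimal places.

0.007

Below the line: R2,020, R2,080 (q = 2 of N = 9).
Normalized shortfalls: (2500−2020)/2500 = 0.1920; (2500−2080)/2500 = 0.1680.
Squared: 0.0369; 0.0282.
Sum = 0.065088; P₂ = 0.065088 / 9 = 0.007.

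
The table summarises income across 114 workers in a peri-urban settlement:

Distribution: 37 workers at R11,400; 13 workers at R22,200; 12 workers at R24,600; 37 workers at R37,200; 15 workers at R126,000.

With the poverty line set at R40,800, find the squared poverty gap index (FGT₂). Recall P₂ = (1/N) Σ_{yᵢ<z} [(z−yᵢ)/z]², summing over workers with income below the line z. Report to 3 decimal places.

Below the line: 37×R11,400, 13×R22,200, 12×R24,600, 37×R37,200 (q = 99 of N = 114).
Relative gaps: (40800−11400)/40800 = 0.7206 (×37); (40800−22200)/40800 = 0.4559 (×13); (40800−24600)/40800 = 0.3971 (×12); (40800−37200)/40800 = 0.0882 (×37).
Squared: 0.5192 (×37); 0.2078 (×13); 0.1577 (×12); 0.0078 (×37).
Sum = 24.093858; P₂ = 24.093858 / 114 = 0.211.

0.211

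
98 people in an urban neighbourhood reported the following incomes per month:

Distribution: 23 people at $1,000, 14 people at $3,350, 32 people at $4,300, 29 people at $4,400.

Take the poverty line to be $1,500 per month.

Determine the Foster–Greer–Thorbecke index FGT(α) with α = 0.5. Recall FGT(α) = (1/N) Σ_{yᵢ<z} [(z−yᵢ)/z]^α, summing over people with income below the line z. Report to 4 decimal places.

Below z: 23×$1,000 (q = 23 of N = 98).
Gap ratios (z−y)/z: (1500−1000)/1500 = 0.3333 (×23).
Raised to α = 0.5: 0.57735 (×23).
Sum = 13.279056; FGT(0.5) = 13.279056 / 98 = 0.1355.

0.1355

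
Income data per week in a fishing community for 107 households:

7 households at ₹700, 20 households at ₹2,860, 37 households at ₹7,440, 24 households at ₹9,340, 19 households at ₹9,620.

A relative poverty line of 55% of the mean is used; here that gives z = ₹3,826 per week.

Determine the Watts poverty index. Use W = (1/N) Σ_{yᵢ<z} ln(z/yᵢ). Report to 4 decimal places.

Poor units: 7×₹700, 20×₹2,860 (q = 27 of N = 107).
Log gaps: ln(3826/700) = 1.6985 (×7); ln(3826/2860) = 0.2910 (×20).
W = 17.709429 / 107 = 0.1655.

0.1655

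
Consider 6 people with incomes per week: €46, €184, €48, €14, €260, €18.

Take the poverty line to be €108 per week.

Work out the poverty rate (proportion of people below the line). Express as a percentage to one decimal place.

66.7%

4 of the 6 people have income below €108.
H = 4/6 = 66.7%.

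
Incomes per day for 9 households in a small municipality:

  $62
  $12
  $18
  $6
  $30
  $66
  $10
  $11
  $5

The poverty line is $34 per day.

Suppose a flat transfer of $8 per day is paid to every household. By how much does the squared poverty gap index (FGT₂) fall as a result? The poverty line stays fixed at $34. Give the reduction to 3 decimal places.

0.183

Before: below the line — $5, $6, $10, $11, $12, $18, $30; squared poverty gap index (FGT₂) = 0.33506.
After the $8 transfer: below the line — $13, $14, $18, $19, $20, $26; squared poverty gap index (FGT₂) = 0.15206.
Reduction = 0.33506 − 0.15206 = 0.183.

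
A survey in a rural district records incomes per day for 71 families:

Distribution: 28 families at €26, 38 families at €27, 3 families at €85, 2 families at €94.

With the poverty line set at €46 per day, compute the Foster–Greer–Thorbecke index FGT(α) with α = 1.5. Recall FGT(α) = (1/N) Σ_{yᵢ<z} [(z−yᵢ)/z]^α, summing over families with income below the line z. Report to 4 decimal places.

0.2551

Incomes under z: 28×€26, 38×€27 (q = 66 of N = 71).
Relative gaps: (46−26)/46 = 0.4348 (×28); (46−27)/46 = 0.4130 (×38).
Raised to α = 1.5: 0.28669 (×28); 0.26546 (×38).
Sum = 18.114594; FGT(1.5) = 18.114594 / 71 = 0.2551.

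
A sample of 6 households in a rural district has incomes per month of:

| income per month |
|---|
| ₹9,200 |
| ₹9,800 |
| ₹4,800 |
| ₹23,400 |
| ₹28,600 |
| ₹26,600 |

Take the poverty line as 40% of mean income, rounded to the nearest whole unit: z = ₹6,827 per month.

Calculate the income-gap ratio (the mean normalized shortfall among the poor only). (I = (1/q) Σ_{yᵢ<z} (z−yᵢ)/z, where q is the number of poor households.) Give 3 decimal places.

Below the line: ₹4,800 (q = 1 of N = 6).
Shortfall ratios (z−y)/z: 0.2969; sum = 0.296909.
The income-gap ratio divides by q (the poor only): 0.296909 / 1 = 0.297.

0.297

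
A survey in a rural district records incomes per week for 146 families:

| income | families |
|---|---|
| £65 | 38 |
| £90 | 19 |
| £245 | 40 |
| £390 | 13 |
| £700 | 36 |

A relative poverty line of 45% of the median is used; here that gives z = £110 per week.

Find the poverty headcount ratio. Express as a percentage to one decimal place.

39.0%

57 of the 146 families have income below £110.
H = 57/146 = 39.0%.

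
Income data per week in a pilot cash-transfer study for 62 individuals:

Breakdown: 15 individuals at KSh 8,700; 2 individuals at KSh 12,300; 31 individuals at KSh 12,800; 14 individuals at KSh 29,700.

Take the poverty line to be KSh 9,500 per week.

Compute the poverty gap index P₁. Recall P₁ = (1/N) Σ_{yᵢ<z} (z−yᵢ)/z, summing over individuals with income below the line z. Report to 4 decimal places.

Incomes under z: 15×KSh 8,700 (q = 15 of N = 62).
Relative gaps: (9500−8700)/9500 = 0.0842 (×15).
Σ = 1.263158. Dividing by the full population N = 62 gives P₁ = 0.0204.

0.0204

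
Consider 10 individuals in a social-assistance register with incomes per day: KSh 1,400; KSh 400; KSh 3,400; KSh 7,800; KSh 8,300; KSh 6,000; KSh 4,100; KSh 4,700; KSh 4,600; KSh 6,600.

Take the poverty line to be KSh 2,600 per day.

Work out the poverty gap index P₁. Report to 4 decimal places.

0.1308

Below z: KSh 400, KSh 1,400 (q = 2 of N = 10).
Gap ratios (z−y)/z: (2600−400)/2600 = 0.8462; (2600−1400)/2600 = 0.4615.
Sum of shortfalls = 1.307692; P₁ averages over all N: 1.307692 / 10 = 0.1308.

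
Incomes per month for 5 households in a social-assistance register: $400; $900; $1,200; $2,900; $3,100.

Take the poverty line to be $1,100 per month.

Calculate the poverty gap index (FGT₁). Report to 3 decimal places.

Incomes under z: $400, $900 (q = 2 of N = 5).
Normalized shortfalls: (1100−400)/1100 = 0.6364; (1100−900)/1100 = 0.1818.
Σ = 0.818182. Dividing by the full population N = 5 gives P₁ = 0.164.

0.164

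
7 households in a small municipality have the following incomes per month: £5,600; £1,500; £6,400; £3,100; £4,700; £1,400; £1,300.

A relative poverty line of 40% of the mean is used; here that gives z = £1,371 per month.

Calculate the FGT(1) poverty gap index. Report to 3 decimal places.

0.007

Poor units: £1,300 (q = 1 of N = 7).
Shortfall ratios: (1371−1300)/1371 = 0.0518.
Σ = 0.051787. Dividing by the full population N = 7 gives P₁ = 0.007.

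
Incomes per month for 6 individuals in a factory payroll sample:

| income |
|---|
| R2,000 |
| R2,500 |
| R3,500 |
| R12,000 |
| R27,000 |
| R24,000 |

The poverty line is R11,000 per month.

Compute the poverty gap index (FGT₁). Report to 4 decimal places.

0.3788

Incomes under z: R2,000, R2,500, R3,500 (q = 3 of N = 6).
Shortfall ratios: (11000−2000)/11000 = 0.8182; (11000−2500)/11000 = 0.7727; (11000−3500)/11000 = 0.6818.
Σ = 2.272727. Dividing by the full population N = 6 gives P₁ = 0.3788.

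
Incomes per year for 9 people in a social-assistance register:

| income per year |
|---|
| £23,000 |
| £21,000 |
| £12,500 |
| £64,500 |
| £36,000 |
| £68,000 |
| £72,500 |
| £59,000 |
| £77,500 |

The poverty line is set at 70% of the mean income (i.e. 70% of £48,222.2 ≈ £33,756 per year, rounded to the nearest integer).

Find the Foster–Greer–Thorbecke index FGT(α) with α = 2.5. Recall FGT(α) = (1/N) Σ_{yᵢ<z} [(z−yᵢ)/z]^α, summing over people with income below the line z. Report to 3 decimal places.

0.051

Below z: £12,500, £21,000, £23,000 (q = 3 of N = 9).
Gap ratios (z−y)/z: (33756−12500)/33756 = 0.6297; (33756−21000)/33756 = 0.3779; (33756−23000)/33756 = 0.3186.
Raised to α = 2.5: 0.31465; 0.08778; 0.05731.
Sum = 0.459744; FGT(2.5) = 0.459744 / 9 = 0.051.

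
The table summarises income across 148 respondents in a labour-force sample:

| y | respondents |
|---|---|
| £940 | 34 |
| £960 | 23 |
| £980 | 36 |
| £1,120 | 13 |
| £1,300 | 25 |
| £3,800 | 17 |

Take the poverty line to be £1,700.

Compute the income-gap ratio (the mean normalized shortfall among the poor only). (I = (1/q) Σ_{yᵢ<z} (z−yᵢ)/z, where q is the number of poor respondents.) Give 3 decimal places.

Incomes under z: 34×£940, 23×£960, 36×£980, 13×£1,120, 25×£1,300 (q = 131 of N = 148).
Shortfall ratios (z−y)/z: 0.4471 (×34), 0.4353 (×23), 0.4235 (×36), 0.3412 (×13), 0.2353 (×25); sum = 50.776471.
I averages over the q = 131 poor units only: 50.776471 / 131 = 0.388.

0.388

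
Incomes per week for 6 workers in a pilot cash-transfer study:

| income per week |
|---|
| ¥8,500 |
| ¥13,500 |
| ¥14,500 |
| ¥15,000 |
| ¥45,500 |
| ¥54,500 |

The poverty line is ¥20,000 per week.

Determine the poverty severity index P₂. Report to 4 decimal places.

Poor units: ¥8,500, ¥13,500, ¥14,500, ¥15,000 (q = 4 of N = 6).
Gap ratios (z−y)/z: (20000−8500)/20000 = 0.5750; (20000−13500)/20000 = 0.3250; (20000−14500)/20000 = 0.2750; (20000−15000)/20000 = 0.2500.
Squared: 0.3306; 0.1056; 0.0756; 0.0625.
Sum = 0.574375; P₂ = 0.574375 / 6 = 0.0957.

0.0957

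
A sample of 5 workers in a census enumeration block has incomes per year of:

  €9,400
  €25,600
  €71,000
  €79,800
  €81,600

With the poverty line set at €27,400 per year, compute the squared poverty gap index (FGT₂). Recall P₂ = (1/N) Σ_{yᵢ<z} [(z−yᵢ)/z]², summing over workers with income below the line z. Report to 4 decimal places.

0.0872

Incomes under z: €9,400, €25,600 (q = 2 of N = 5).
Normalized shortfalls: (27400−9400)/27400 = 0.6569; (27400−25600)/27400 = 0.0657.
Squared: 0.4316; 0.0043.
Sum = 0.435878; P₂ = 0.435878 / 5 = 0.0872.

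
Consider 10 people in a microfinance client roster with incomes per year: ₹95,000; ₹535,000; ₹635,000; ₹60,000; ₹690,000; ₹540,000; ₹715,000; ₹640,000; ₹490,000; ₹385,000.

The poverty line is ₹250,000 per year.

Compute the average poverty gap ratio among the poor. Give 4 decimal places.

Below z: ₹60,000, ₹95,000 (q = 2 of N = 10).
Relative gaps: 0.7600, 0.6200; sum = 1.380000.
The income-gap ratio divides by q (the poor only): 1.380000 / 2 = 0.6900.

0.6900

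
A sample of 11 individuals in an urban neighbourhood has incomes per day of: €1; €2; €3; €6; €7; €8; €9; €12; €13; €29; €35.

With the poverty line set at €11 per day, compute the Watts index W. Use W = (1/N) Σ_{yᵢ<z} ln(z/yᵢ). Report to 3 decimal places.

0.634

Poor units: €1, €2, €3, €6, €7, €8, €9 (q = 7 of N = 11).
Log gaps: ln(11/1) = 2.3979; ln(11/2) = 1.7047; ln(11/3) = 1.2993; ln(11/6) = 0.6061; ln(11/7) = 0.4520; ln(11/8) = 0.3185; ln(11/9) = 0.2007.
W = 6.979172 / 11 = 0.634.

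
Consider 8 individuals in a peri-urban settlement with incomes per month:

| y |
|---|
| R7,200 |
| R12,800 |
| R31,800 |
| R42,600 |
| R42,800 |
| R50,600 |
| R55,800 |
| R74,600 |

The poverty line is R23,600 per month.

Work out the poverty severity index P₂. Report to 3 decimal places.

0.087

Poor units: R7,200, R12,800 (q = 2 of N = 8).
Shortfall ratios: (23600−7200)/23600 = 0.6949; (23600−12800)/23600 = 0.4576.
Squared: 0.4829; 0.2094.
Sum = 0.692330; P₂ = 0.692330 / 8 = 0.087.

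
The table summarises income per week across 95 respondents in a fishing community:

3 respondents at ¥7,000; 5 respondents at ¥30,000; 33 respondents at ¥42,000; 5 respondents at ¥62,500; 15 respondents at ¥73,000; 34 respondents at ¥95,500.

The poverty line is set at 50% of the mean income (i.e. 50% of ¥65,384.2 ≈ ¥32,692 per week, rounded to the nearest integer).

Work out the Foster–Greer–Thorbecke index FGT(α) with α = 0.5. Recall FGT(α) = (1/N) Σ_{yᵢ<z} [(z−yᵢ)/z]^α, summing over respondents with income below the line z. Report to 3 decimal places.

Below the line: 3×¥7,000, 5×¥30,000 (q = 8 of N = 95).
Gap ratios (z−y)/z: (32692−7000)/32692 = 0.7859 (×3); (32692−30000)/32692 = 0.0823 (×5).
Raised to α = 0.5: 0.88650 (×3); 0.28696 (×5).
Sum = 4.094282; FGT(0.5) = 4.094282 / 95 = 0.043.

0.043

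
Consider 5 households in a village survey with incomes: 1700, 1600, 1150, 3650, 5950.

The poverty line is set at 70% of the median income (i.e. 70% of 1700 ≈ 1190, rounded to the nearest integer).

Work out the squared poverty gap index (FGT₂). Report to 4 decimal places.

Poor units: 1150 (q = 1 of N = 5).
Gap ratios (z−y)/z: (1190−1150)/1190 = 0.0336.
Squared: 0.0011.
Sum = 0.001130; P₂ = 0.001130 / 5 = 0.0002.

0.0002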